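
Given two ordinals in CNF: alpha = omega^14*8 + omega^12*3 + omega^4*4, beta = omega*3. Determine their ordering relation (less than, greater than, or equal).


Compare term by term from highest exponent:
alpha = omega^14*8 + omega^12*3 + omega^4*4
beta = omega*3
Term 1: alpha has omega^14*8, beta has omega^1*3
Term 2: alpha has omega^12*3, beta has omega^0*0
Term 3: alpha has omega^4*4, beta has omega^0*0
Result: alpha > beta

alpha > beta


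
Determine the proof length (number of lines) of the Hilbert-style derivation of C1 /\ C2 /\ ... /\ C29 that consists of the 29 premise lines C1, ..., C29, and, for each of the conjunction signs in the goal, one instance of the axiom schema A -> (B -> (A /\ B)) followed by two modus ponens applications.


Conjoining 29 premises:
- 29 premise lines
- the goal has 28 conjunction signs; each costs 1 axiom instance + 2 MP = 3 lines: 3 * 28 = 84
Total = 29 + 84 = 113 lines.

113


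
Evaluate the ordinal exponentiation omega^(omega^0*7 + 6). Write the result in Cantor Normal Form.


omega^(omega^0*7 + 6):
omega^0 = 1, so the exponent is 7 + 6 = 13 (finite ordinal addition).
Result = omega^13, already a single CNF term.

omega^13


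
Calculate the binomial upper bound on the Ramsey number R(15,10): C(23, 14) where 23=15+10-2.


R(15,10) <= C(15+10-2, 15-1) = C(23, 14)
C(23, 14) = 23! / (14! * 9!)
= 817190

817190


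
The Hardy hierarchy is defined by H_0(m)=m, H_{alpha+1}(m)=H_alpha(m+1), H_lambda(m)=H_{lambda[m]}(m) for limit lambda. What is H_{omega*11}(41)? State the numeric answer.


H_{omega*11}(41):
For the Hardy hierarchy, H_{omega*k}(n) = 2^k * n.
2^11 = 2048.
2048 * 41 = 83968

83968


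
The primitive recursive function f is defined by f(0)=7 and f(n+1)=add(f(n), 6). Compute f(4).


f(0) = 7
f(1) = add(f(0), 6) = add(7, 6) = 13
f(2) = add(f(1), 6) = add(13, 6) = 19
f(3) = add(f(2), 6) = add(19, 6) = 25
f(4) = add(f(3), 6) = add(25, 6) = 31


31


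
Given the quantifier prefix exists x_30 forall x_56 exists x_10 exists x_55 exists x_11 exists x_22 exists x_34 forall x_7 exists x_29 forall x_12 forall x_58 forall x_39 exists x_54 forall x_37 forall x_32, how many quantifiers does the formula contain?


Quantifier prefix has 15 quantifier symbols.
Quantifier depth = 15

15


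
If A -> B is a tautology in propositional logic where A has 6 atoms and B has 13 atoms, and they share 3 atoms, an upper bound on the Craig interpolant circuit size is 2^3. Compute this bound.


Shared atoms = 3
Craig interpolant size bound = 2^3
= 8

8


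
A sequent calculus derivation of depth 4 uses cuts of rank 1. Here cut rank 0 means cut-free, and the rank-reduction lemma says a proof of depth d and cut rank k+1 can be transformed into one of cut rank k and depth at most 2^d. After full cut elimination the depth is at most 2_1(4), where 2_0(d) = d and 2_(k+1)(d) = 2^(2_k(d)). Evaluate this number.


Each rank reduction sends depth d to at most 2^d; cut rank r needs r reductions.
2_0(4) = 4
2_1(4) = 2^4 = 16
Cut-free depth bound = 16

16


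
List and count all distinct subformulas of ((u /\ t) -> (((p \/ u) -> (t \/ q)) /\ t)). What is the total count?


Formula: ((u /\ t) -> (((p \/ u) -> (t \/ q)) /\ t))
Subformulas found:
  1. q
  2. u
  3. t
  4. p
  5. (u /\ t)
  6. (p \/ u)
  7. (t \/ q)
  8. ((p \/ u) -> (t \/ q))
  9. (((p \/ u) -> (t \/ q)) /\ t)
  10. ((u /\ t) -> (((p \/ u) -> (t \/ q)) /\ t))
Total distinct subformulas = 10

10


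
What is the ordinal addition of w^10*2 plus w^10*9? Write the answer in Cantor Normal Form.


Ordinal addition w^10*2 + w^10*9:
Both terms have the same exponent 10.
w^e*c + w^e*d = w^e*(c+d).
Result = w^10*(2+9) = w^10*11

w^10*11


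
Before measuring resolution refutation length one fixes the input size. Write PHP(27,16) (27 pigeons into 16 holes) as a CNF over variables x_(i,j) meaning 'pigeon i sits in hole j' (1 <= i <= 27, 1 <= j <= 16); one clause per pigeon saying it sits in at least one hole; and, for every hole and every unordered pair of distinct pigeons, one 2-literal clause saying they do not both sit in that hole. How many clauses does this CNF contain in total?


PHP(27,16): 27 pigeons, 16 holes, 27*16 = 432 variables.
- pigeon clauses: one per pigeon -> 27 clauses
- hole clauses: 16 holes * C(27,2) = 16 * 351 -> 5616 clauses
Total clauses = 27 + 5616 = 5643

5643


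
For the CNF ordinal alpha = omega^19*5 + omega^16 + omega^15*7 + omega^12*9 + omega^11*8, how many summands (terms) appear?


CNF: omega^19*5 + omega^16 + omega^15*7 + omega^12*9 + omega^11*8
Count the summands separated by '+':
  term 1: omega^19*5
  term 2: omega^16
  term 3: omega^15*7
  term 4: omega^12*9
  term 5: omega^11*8
Total terms = 5

5


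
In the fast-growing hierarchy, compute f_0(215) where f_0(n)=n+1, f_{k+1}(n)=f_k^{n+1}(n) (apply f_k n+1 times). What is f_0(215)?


f_0(215) = 215 + 1 = 216

216


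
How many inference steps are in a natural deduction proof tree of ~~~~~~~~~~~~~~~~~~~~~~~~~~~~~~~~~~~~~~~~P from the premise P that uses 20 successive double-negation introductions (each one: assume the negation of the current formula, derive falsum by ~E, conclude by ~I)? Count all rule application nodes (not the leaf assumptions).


Each double-negation introduction (from C infer ~~C) uses 2 inference nodes: one ~E (C and ~C give falsum) and one ~I (discharge ~C).
20 double negations = 20 * 2 = 40 inference nodes.

40


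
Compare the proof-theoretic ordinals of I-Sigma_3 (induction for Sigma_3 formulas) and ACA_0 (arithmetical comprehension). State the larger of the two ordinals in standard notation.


Proof-theoretic ordinal of I-Sigma_3 (induction for Sigma_3 formulas): omega^(omega^(omega^omega))
Proof-theoretic ordinal of ACA_0 (arithmetical comprehension): epsilon_0
Comparing: omega^(omega^(omega^omega)) < epsilon_0.
The larger ordinal is epsilon_0 (from ACA_0 (arithmetical comprehension)).

epsilon_0


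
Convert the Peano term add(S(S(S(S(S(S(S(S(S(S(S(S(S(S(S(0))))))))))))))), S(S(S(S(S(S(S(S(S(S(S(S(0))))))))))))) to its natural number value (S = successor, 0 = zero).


add(S^15(0), S^12(0)):
S^15(0) = 15
S^12(0) = 12
15 + 12 = 27

27


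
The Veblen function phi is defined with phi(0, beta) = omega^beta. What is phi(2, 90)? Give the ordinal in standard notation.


phi(2, 90):
phi(2, beta) = zeta_beta (the beta-th zeta number, fixed point of epsilon).
phi(2, 90) = zeta_90

zeta_90


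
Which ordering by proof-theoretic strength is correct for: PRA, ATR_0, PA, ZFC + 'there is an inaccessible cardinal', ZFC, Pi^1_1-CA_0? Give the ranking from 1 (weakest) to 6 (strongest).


Ordering by consistency strength:
1. PRA
2. PA
3. ATR_0
4. Pi^1_1-CA_0
5. ZFC
6. ZFC + 'there is an inaccessible cardinal'


PRA=1, ATR_0=3, PA=2, ZFC + 'there is an inaccessible cardinal'=6, ZFC=5, Pi^1_1-CA_0=4


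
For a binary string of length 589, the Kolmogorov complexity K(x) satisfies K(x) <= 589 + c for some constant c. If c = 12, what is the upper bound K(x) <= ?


K(x) <= |x| + c = 589 + 12 = 601

601


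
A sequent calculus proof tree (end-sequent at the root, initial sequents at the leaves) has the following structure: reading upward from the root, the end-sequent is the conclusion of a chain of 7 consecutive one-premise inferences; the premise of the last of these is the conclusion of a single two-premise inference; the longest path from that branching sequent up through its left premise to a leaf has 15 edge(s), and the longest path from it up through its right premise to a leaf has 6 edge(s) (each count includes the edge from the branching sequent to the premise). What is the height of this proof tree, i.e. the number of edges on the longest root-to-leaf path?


Longest path through the left premise: 15 edges (measured from the branching sequent)
Longest path through the right premise: 6 edges
Height of the subtree rooted at the branching sequent: max(15, 6) = 15
The branching sequent sits 7 edges above the root (the chain of one-premise inferences), so height = 15 + 7 = 22

22


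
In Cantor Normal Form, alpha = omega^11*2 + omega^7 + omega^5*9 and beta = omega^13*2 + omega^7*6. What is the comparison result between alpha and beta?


Compare term by term from highest exponent:
alpha = omega^11*2 + omega^7 + omega^5*9
beta = omega^13*2 + omega^7*6
Term 1: alpha has omega^11*2, beta has omega^13*2
Term 2: alpha has omega^7*1, beta has omega^7*6
Term 3: alpha has omega^5*9, beta has omega^0*0
Result: alpha < beta

alpha < beta


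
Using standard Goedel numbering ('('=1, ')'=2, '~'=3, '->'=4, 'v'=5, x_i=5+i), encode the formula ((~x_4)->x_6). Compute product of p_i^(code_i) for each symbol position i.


Formula: ((~x_4)->x_6)
Symbol codes: [1, 1, 3, 9, 2, 4, 11, 2]
Primes: [2, 3, 5, 7, 11, 13, 17, 19]
p_1^1 = 2^1 = 2
p_2^1 = 3^1 = 3
p_3^3 = 5^3 = 125
p_4^9 = 7^9 = 40353607
p_5^2 = 11^2 = 121
p_6^4 = 13^4 = 28561
p_7^11 = 17^11 = 34271896307633
p_8^2 = 19^2 = 361
Product = 1294040116614731479753031875853250

1294040116614731479753031875853250


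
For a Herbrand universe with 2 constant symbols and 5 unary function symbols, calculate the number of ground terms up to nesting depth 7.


Herbrand terms by depth:
Depth 0: 2 constants
Depth 1: 10 new terms (running total: 12)
Depth 2: 50 new terms (running total: 62)
Depth 3: 250 new terms (running total: 312)
Depth 4: 1250 new terms (running total: 1562)
Depth 5: 6250 new terms (running total: 7812)
Depth 6: 31250 new terms (running total: 39062)
Depth 7: 156250 new terms (running total: 195312)
Total distinct ground terms = 195312

195312


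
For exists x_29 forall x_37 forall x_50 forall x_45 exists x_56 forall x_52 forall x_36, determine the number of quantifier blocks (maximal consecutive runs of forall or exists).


Alternations = 3.
Blocks = alternations + 1 = 4

4


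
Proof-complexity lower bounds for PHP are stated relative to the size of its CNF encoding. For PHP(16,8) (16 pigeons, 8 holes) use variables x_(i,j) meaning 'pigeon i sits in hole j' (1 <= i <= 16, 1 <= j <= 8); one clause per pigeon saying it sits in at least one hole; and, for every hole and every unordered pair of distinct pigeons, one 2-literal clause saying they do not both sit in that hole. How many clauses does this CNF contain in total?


PHP(16,8): 16 pigeons, 8 holes, 16*8 = 128 variables.
- pigeon clauses: one per pigeon -> 16 clauses
- hole clauses: 8 holes * C(16,2) = 8 * 120 -> 960 clauses
Total clauses = 16 + 960 = 976

976


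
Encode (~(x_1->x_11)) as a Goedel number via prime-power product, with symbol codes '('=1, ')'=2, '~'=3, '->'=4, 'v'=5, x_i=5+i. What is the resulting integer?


Formula: (~(x_1->x_11))
Symbol codes: [1, 3, 1, 6, 4, 16, 2, 2]
Primes: [2, 3, 5, 7, 11, 13, 17, 19]
p_1^1 = 2^1 = 2
p_2^3 = 3^3 = 27
p_3^1 = 5^1 = 5
p_4^6 = 7^6 = 117649
p_5^4 = 11^4 = 14641
p_6^16 = 13^16 = 665416609183179841
p_7^2 = 17^2 = 289
p_8^2 = 19^2 = 361
Product = 32286534073449649108342847323974270

32286534073449649108342847323974270


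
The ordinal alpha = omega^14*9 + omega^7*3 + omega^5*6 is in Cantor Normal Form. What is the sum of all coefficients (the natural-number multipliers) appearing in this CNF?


CNF: omega^14*9 + omega^7*3 + omega^5*6
Coefficients: 9 + 3 + 6 = 18

18


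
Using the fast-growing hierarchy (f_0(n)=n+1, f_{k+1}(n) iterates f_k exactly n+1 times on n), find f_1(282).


f_1(282) = f_0^283(282)
f_0 adds 1 each time, applied 283 times.
f_1(282) = 282 + 283 = 565

565


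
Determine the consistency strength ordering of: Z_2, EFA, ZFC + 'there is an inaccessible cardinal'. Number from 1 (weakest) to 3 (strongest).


Ordering by consistency strength:
1. EFA
2. Z_2
3. ZFC + 'there is an inaccessible cardinal'


Z_2=2, EFA=1, ZFC + 'there is an inaccessible cardinal'=3


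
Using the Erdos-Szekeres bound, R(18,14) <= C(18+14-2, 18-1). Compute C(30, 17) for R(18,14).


R(18,14) <= C(18+14-2, 18-1) = C(30, 17)
C(30, 17) = 30! / (17! * 13!)
= 119759850

119759850


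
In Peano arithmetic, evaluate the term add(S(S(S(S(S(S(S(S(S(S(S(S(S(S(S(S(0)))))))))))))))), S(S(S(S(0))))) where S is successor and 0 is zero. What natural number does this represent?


add(S^16(0), S^4(0)):
S^16(0) = 16
S^4(0) = 4
16 + 4 = 20

20


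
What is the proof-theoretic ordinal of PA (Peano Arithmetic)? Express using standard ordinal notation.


The proof-theoretic ordinal of PA (Peano Arithmetic) is a standard result in ordinal analysis.
This ordinal is the supremum of order types of primitive recursive well-orderings
that the theory can prove to be well-ordered.
For PA (Peano Arithmetic), the proof-theoretic ordinal is epsilon_0.

epsilon_0


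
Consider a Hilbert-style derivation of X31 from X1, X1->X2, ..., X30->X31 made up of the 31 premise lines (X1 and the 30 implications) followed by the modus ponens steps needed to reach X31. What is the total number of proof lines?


We have 31 premise lines: X1 and 30 implications.
Each implication is detached once by MP, giving 30 MP lines.
31 premise lines + 30 MP lines = 61 total lines.

61


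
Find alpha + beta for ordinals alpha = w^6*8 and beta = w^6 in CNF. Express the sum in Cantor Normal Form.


Ordinal addition w^6*8 + w^6:
Both terms have the same exponent 6.
w^e*c + w^e*d = w^e*(c+d).
Result = w^6*(8+1) = w^6*9

w^6*9


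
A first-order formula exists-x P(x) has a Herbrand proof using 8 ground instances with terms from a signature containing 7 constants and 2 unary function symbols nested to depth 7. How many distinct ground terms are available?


Herbrand terms by depth:
Depth 0: 7 constants
Depth 1: 14 new terms (running total: 21)
Depth 2: 28 new terms (running total: 49)
Depth 3: 56 new terms (running total: 105)
Depth 4: 112 new terms (running total: 217)
Depth 5: 224 new terms (running total: 441)
Depth 6: 448 new terms (running total: 889)
Depth 7: 896 new terms (running total: 1785)
Total distinct ground terms = 1785

1785


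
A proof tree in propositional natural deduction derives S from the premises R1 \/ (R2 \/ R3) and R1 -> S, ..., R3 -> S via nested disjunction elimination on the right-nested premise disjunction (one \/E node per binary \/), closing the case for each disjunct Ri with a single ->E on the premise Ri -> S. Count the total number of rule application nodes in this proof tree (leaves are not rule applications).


The premise R1 \/ (R2 \/ R3) contains 3 disjuncts, hence 2 binary \/ connectives.
- Each binary \/ is eliminated once: 2 \/E nodes.
- Each of the 3 cases Ri derives S by one ->E with Ri -> S: 3 ->E nodes.
Total = 2 + 3 = 5

5


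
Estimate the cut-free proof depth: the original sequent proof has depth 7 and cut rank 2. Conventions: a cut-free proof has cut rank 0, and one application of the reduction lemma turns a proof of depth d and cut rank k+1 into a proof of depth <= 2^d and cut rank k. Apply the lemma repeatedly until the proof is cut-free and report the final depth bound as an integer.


Each rank reduction sends depth d to at most 2^d; cut rank r needs r reductions.
2_0(7) = 7
2_1(7) = 2^7 = 128
2_2(7) = 2^128 = 340282366920938463463374607431768211456
Cut-free depth bound = 340282366920938463463374607431768211456

340282366920938463463374607431768211456


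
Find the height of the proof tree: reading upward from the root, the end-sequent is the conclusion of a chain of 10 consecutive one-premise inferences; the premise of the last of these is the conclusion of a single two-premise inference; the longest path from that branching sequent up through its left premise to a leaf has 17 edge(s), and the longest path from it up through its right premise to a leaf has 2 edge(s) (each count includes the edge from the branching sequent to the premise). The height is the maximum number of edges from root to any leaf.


Longest path through the left premise: 17 edges (measured from the branching sequent)
Longest path through the right premise: 2 edges
Height of the subtree rooted at the branching sequent: max(17, 2) = 17
The branching sequent sits 10 edges above the root (the chain of one-premise inferences), so height = 17 + 10 = 27

27


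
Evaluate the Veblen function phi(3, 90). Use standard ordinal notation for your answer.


phi(3, 90):
phi(3, beta) = eta_beta (the beta-th eta number, fixed point of zeta).
phi(3, 90) = eta_90

eta_90


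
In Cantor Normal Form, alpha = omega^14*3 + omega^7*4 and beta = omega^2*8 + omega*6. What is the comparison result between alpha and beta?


Compare term by term from highest exponent:
alpha = omega^14*3 + omega^7*4
beta = omega^2*8 + omega*6
Term 1: alpha has omega^14*3, beta has omega^2*8
Term 2: alpha has omega^7*4, beta has omega^1*6
Result: alpha > beta

alpha > beta


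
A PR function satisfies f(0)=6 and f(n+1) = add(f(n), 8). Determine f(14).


f(0) = 6
f(1) = add(f(0), 8) = add(6, 8) = 14
f(2) = add(f(1), 8) = add(14, 8) = 22
f(3) = add(f(2), 8) = add(22, 8) = 30
f(4) = add(f(3), 8) = add(30, 8) = 38
f(5) = add(f(4), 8) = add(38, 8) = 46
f(6) = add(f(5), 8) = add(46, 8) = 54
f(7) = add(f(6), 8) = add(54, 8) = 62
f(8) = add(f(7), 8) = add(62, 8) = 70
f(9) = add(f(8), 8) = add(70, 8) = 78
f(10) = add(f(9), 8) = add(78, 8) = 86
f(11) = add(f(10), 8) = add(86, 8) = 94
f(12) = add(f(11), 8) = add(94, 8) = 102
f(13) = add(f(12), 8) = add(102, 8) = 110
f(14) = add(f(13), 8) = add(110, 8) = 118


118


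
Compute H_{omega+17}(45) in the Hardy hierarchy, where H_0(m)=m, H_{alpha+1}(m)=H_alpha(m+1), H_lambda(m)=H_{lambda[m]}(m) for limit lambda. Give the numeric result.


H_{omega+17}(45):
Unwind the 17 successor steps: H_{omega+17}(45) = H_omega(45+17) = H_omega(62).
H_omega(m) = H_m(m) = m + m = 2m.
Result = 2 * 62 = 124

124


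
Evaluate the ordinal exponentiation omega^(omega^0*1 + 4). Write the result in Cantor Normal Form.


omega^(omega^0*1 + 4):
omega^0 = 1, so the exponent is 1 + 4 = 5 (finite ordinal addition).
Result = omega^5, already a single CNF term.

omega^5


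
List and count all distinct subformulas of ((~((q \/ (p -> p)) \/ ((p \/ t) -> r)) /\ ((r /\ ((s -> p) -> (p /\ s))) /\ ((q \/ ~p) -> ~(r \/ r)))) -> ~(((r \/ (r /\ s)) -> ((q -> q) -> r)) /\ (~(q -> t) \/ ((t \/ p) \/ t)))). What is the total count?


Formula: ((~((q \/ (p -> p)) \/ ((p \/ t) -> r)) /\ ((r /\ ((s -> p) -> (p /\ s))) /\ ((q \/ ~p) -> ~(r \/ r)))) -> ~(((r \/ (r /\ s)) -> ((q -> q) -> r)) /\ (~(q -> t) \/ ((t \/ p) \/ t))))
Subformulas found:
  1. r
  2. p
  3. q
  4. s
  5. t
  6. ~p
  7. (s -> p)
  8. (r \/ r)
  9. (r /\ s)
  10. (p -> p)
  11. (q -> q)
  12. (q -> t)
  13. (p /\ s)
  14. (p \/ t)
  15. (t \/ p)
  16. (q \/ ~p)
  17. ~(r \/ r)
  18. ~(q -> t)
  19. ((t \/ p) \/ t)
  20. (r \/ (r /\ s))
  21. ((q -> q) -> r)
  22. (q \/ (p -> p))
  23. ((p \/ t) -> r)
  24. ((s -> p) -> (p /\ s))
  25. ((q \/ ~p) -> ~(r \/ r))
  26. (r /\ ((s -> p) -> (p /\ s)))
  27. (~(q -> t) \/ ((t \/ p) \/ t))
  28. ((q \/ (p -> p)) \/ ((p \/ t) -> r))
  29. ((r \/ (r /\ s)) -> ((q -> q) -> r))
  30. ~((q \/ (p -> p)) \/ ((p \/ t) -> r))
  31. ((r /\ ((s -> p) -> (p /\ s))) /\ ((q \/ ~p) -> ~(r \/ r)))
  32. (((r \/ (r /\ s)) -> ((q -> q) -> r)) /\ (~(q -> t) \/ ((t \/ p) \/ t)))
  33. ~(((r \/ (r /\ s)) -> ((q -> q) -> r)) /\ (~(q -> t) \/ ((t \/ p) \/ t)))
  34. (~((q \/ (p -> p)) \/ ((p \/ t) -> r)) /\ ((r /\ ((s -> p) -> (p /\ s))) /\ ((q \/ ~p) -> ~(r \/ r))))
  35. ((~((q \/ (p -> p)) \/ ((p \/ t) -> r)) /\ ((r /\ ((s -> p) -> (p /\ s))) /\ ((q \/ ~p) -> ~(r \/ r)))) -> ~(((r \/ (r /\ s)) -> ((q -> q) -> r)) /\ (~(q -> t) \/ ((t \/ p) \/ t))))
Total distinct subformulas = 35

35


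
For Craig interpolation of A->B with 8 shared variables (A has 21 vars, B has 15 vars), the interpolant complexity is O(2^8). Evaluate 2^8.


Shared atoms = 8
Craig interpolant size bound = 2^8
= 256

256


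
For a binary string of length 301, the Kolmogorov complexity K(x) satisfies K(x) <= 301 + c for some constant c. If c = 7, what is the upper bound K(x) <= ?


K(x) <= |x| + c = 301 + 7 = 308

308


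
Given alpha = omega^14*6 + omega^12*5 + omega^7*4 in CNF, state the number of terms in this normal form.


CNF: omega^14*6 + omega^12*5 + omega^7*4
Count the summands separated by '+':
  term 1: omega^14*6
  term 2: omega^12*5
  term 3: omega^7*4
Total terms = 3

3


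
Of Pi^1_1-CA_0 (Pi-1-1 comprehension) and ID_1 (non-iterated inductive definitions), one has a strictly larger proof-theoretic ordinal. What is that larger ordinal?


Proof-theoretic ordinal of Pi^1_1-CA_0 (Pi-1-1 comprehension): psi_0(Omega_omega)
Proof-theoretic ordinal of ID_1 (non-iterated inductive definitions): psi_0(epsilon_{Omega+1})
Comparing: psi_0(epsilon_{Omega+1}) < psi_0(Omega_omega).
The larger ordinal is psi_0(Omega_omega) (from Pi^1_1-CA_0 (Pi-1-1 comprehension)).

psi_0(Omega_omega)


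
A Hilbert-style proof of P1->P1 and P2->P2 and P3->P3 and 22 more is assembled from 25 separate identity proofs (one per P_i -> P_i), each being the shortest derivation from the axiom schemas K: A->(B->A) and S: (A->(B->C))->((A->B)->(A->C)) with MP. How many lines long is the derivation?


The shortest proof of A->A from K and S in the Hilbert calculus has exactly 5 lines:
(1) K instance A->((A->A)->A), (2) S instance, (3) MP on 1,2, (4) K instance A->(A->A), (5) MP on 3,4.
For 25 independent identities: 25 * 5 = 125 lines total.

125


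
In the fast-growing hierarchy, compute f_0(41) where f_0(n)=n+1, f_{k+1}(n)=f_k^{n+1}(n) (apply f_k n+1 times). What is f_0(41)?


f_0(41) = 41 + 1 = 42

42


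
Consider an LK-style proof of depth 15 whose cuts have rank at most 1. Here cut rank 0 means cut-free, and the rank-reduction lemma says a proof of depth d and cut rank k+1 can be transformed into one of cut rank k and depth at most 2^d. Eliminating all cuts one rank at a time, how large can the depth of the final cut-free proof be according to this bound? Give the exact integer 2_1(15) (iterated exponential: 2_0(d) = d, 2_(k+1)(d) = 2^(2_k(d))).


Each rank reduction sends depth d to at most 2^d; cut rank r needs r reductions.
2_0(15) = 15
2_1(15) = 2^15 = 32768
Cut-free depth bound = 32768

32768


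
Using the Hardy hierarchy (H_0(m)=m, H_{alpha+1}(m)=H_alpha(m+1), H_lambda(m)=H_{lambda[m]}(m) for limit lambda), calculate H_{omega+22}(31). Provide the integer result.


H_{omega+22}(31):
Unwind the 22 successor steps: H_{omega+22}(31) = H_omega(31+22) = H_omega(53).
H_omega(m) = H_m(m) = m + m = 2m.
Result = 2 * 53 = 106

106


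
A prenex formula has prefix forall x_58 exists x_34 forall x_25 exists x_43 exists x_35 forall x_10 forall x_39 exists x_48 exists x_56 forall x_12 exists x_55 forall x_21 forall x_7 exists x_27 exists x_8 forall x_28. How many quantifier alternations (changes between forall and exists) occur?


Walk the prefix and count type changes:
  position 1: forall -> exists <-- alternation
  position 2: exists -> forall <-- alternation
  position 3: forall -> exists <-- alternation
  position 4: exists -> exists
  position 5: exists -> forall <-- alternation
  position 6: forall -> forall
  position 7: forall -> exists <-- alternation
  position 8: exists -> exists
  position 9: exists -> forall <-- alternation
  position 10: forall -> exists <-- alternation
  position 11: exists -> forall <-- alternation
  position 12: forall -> forall
  position 13: forall -> exists <-- alternation
  position 14: exists -> exists
  position 15: exists -> forall <-- alternation
Total alternations = 10

10


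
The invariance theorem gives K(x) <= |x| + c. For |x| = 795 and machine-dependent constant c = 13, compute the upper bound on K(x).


K(x) <= |x| + c = 795 + 13 = 808

808


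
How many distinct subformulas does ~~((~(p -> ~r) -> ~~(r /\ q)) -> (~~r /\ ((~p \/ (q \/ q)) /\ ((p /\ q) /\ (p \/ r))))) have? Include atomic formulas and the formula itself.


Formula: ~~((~(p -> ~r) -> ~~(r /\ q)) -> (~~r /\ ((~p \/ (q \/ q)) /\ ((p /\ q) /\ (p \/ r)))))
Subformulas found:
  1. r
  2. p
  3. q
  4. ~p
  5. ~r
  6. ~~r
  7. (p /\ q)
  8. (r /\ q)
  9. (q \/ q)
  10. (p \/ r)
  11. ~(r /\ q)
  12. (p -> ~r)
  13. ~~(r /\ q)
  14. ~(p -> ~r)
  15. (~p \/ (q \/ q))
  16. ((p /\ q) /\ (p \/ r))
  17. (~(p -> ~r) -> ~~(r /\ q))
  18. ((~p \/ (q \/ q)) /\ ((p /\ q) /\ (p \/ r)))
  19. (~~r /\ ((~p \/ (q \/ q)) /\ ((p /\ q) /\ (p \/ r))))
  20. ((~(p -> ~r) -> ~~(r /\ q)) -> (~~r /\ ((~p \/ (q \/ q)) /\ ((p /\ q) /\ (p \/ r)))))
  21. ~((~(p -> ~r) -> ~~(r /\ q)) -> (~~r /\ ((~p \/ (q \/ q)) /\ ((p /\ q) /\ (p \/ r)))))
  22. ~~((~(p -> ~r) -> ~~(r /\ q)) -> (~~r /\ ((~p \/ (q \/ q)) /\ ((p /\ q) /\ (p \/ r)))))
Total distinct subformulas = 22

22


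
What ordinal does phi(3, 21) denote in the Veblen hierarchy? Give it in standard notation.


phi(3, 21):
phi(3, beta) = eta_beta (the beta-th eta number, fixed point of zeta).
phi(3, 21) = eta_21

eta_21


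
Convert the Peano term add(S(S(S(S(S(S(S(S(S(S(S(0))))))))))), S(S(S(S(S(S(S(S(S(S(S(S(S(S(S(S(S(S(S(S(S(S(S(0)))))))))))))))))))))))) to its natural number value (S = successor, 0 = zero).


add(S^11(0), S^23(0)):
S^11(0) = 11
S^23(0) = 23
11 + 23 = 34

34


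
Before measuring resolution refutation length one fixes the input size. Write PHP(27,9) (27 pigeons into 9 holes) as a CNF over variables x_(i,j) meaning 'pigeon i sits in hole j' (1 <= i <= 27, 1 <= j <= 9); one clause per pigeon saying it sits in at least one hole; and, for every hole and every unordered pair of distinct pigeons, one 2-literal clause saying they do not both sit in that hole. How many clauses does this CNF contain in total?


PHP(27,9): 27 pigeons, 9 holes, 27*9 = 243 variables.
- pigeon clauses: one per pigeon -> 27 clauses
- hole clauses: 9 holes * C(27,2) = 9 * 351 -> 3159 clauses
Total clauses = 27 + 3159 = 3186

3186


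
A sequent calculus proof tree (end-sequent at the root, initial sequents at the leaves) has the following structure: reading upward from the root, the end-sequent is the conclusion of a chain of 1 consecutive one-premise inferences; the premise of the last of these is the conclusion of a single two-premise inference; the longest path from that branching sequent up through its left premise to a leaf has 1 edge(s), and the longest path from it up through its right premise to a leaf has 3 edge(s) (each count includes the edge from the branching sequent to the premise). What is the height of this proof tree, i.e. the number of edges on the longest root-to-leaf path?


Longest path through the left premise: 1 edges (measured from the branching sequent)
Longest path through the right premise: 3 edges
Height of the subtree rooted at the branching sequent: max(1, 3) = 3
The branching sequent sits 1 edges above the root (the chain of one-premise inferences), so height = 3 + 1 = 4

4


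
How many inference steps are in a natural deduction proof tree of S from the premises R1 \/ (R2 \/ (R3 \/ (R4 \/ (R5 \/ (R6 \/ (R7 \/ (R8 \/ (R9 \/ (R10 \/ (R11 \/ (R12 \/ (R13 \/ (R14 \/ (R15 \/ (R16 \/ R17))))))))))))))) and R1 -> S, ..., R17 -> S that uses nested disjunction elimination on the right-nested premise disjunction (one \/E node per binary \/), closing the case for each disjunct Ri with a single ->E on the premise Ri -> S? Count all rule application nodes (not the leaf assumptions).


The premise R1 \/ (R2 \/ (R3 \/ (R4 \/ (R5 \/ (R6 \/ (R7 \/ (R8 \/ (R9 \/ (R10 \/ (R11 \/ (R12 \/ (R13 \/ (R14 \/ (R15 \/ (R16 \/ R17))))))))))))))) contains 17 disjuncts, hence 16 binary \/ connectives.
- Each binary \/ is eliminated once: 16 \/E nodes.
- Each of the 17 cases Ri derives S by one ->E with Ri -> S: 17 ->E nodes.
Total = 16 + 17 = 33

33


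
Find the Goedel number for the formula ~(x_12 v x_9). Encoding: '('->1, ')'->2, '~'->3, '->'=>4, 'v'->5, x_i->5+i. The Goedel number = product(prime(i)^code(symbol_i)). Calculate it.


Formula: ~(x_12 v x_9)
Symbol codes: [3, 1, 17, 5, 14, 2]
Primes: [2, 3, 5, 7, 11, 13]
p_1^3 = 2^3 = 8
p_2^1 = 3^1 = 3
p_3^17 = 5^17 = 762939453125
p_4^5 = 7^5 = 16807
p_5^14 = 11^14 = 379749833583241
p_6^2 = 13^2 = 169
Product = 19750396207812502831475830078125000

19750396207812502831475830078125000


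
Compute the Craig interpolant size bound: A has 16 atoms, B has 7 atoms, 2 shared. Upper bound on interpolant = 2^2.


Shared atoms = 2
Craig interpolant size bound = 2^2
= 4

4


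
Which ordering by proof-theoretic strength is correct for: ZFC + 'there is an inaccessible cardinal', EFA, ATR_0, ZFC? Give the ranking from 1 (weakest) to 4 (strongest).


Ordering by consistency strength:
1. EFA
2. ATR_0
3. ZFC
4. ZFC + 'there is an inaccessible cardinal'


ZFC + 'there is an inaccessible cardinal'=4, EFA=1, ATR_0=2, ZFC=3


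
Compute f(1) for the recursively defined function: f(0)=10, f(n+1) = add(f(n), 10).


f(0) = 10
f(1) = add(f(0), 10) = add(10, 10) = 20


20


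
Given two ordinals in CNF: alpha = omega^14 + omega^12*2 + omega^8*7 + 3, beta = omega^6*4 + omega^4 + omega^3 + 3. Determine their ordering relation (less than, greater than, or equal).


Compare term by term from highest exponent:
alpha = omega^14 + omega^12*2 + omega^8*7 + 3
beta = omega^6*4 + omega^4 + omega^3 + 3
Term 1: alpha has omega^14*1, beta has omega^6*4
Term 2: alpha has omega^12*2, beta has omega^4*1
Term 3: alpha has omega^8*7, beta has omega^3*1
Term 4: alpha has omega^0*3, beta has omega^0*3
Result: alpha > beta

alpha > beta


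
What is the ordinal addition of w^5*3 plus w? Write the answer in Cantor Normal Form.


Ordinal addition w^5*3 + w:
Leading exponent of alpha (5) > leading exponent of beta (1).
Since alpha's term has higher exponent than beta's leading term,
the sum is simply alpha followed by beta.
Result = w^5*3 + w

w^5*3 + w


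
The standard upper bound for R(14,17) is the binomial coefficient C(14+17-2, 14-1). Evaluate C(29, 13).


R(14,17) <= C(14+17-2, 14-1) = C(29, 13)
C(29, 13) = 29! / (13! * 16!)
= 67863915

67863915


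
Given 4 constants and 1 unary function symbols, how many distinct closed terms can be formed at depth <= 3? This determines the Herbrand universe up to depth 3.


Herbrand terms by depth:
Depth 0: 4 constants
Depth 1: 4 new terms (running total: 8)
Depth 2: 4 new terms (running total: 12)
Depth 3: 4 new terms (running total: 16)
Total distinct ground terms = 16

16


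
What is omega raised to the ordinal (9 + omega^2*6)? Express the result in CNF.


omega^(9 + omega^2*6):
In ordinal addition a term is absorbed by a following term of strictly larger exponent: 0 < 2, so 9 + omega^2*6 = omega^2*6.
omega raised to a CNF ordinal is a single CNF term: Result = omega^(omega^2*6)

omega^(omega^2*6)


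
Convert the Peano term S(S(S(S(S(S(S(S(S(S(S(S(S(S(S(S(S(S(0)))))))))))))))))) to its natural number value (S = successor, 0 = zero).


Counting successors applied to 0:
18 applications of S to 0 = 18

18


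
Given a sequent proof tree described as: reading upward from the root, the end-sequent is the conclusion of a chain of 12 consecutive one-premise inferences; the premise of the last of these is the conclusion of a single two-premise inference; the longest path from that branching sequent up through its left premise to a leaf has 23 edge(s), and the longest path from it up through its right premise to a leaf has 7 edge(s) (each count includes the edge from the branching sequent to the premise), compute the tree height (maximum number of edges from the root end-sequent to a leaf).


Longest path through the left premise: 23 edges (measured from the branching sequent)
Longest path through the right premise: 7 edges
Height of the subtree rooted at the branching sequent: max(23, 7) = 23
The branching sequent sits 12 edges above the root (the chain of one-premise inferences), so height = 23 + 12 = 35

35


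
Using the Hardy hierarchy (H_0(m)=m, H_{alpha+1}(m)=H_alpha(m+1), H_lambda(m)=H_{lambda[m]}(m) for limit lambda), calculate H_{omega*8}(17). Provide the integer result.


H_{omega*8}(17):
For the Hardy hierarchy, H_{omega*k}(n) = 2^k * n.
2^8 = 256.
256 * 17 = 4352

4352


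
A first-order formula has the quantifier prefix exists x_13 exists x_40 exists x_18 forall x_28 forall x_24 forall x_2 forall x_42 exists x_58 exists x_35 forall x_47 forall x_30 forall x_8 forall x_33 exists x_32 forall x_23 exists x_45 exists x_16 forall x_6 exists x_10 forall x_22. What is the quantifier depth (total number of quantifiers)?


Quantifier prefix has 20 quantifier symbols.
Quantifier depth = 20

20


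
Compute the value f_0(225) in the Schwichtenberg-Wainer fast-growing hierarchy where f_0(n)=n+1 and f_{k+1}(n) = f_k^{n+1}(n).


f_0(225) = 225 + 1 = 226

226


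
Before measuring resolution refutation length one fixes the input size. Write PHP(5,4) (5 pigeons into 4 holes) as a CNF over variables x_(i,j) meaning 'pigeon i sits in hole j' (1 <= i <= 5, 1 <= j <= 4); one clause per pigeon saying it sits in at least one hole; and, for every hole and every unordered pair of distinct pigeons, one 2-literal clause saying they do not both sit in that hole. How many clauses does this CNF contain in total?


PHP(5,4): 5 pigeons, 4 holes, 5*4 = 20 variables.
- pigeon clauses: one per pigeon -> 5 clauses
- hole clauses: 4 holes * C(5,2) = 4 * 10 -> 40 clauses
Total clauses = 5 + 40 = 45

45


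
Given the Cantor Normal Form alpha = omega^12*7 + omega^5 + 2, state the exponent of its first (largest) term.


CNF: omega^12*7 + omega^5 + 2
The leading term is omega^12*7, which has exponent 12.

12


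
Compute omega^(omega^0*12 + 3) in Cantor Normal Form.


omega^(omega^0*12 + 3):
omega^0 = 1, so the exponent is 12 + 3 = 15 (finite ordinal addition).
Result = omega^15, already a single CNF term.

omega^15


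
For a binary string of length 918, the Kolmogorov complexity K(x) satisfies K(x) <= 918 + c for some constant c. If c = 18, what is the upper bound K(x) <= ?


K(x) <= |x| + c = 918 + 18 = 936

936


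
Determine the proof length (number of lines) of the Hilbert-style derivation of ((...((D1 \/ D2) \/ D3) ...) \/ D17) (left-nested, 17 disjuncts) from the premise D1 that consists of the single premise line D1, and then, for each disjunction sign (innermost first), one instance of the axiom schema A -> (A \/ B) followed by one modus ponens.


Building the left-nested 17-ary disjunction from D1:
- 1 premise line (D1)
- 17 disjuncts means 16 disjunction signs; each needs 1 axiom instance + 1 MP = 2 lines: 2 * 16 = 32
Total = 1 + 32 = 33 lines.

33


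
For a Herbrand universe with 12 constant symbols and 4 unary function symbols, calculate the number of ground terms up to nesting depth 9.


Herbrand terms by depth:
Depth 0: 12 constants
Depth 1: 48 new terms (running total: 60)
Depth 2: 192 new terms (running total: 252)
Depth 3: 768 new terms (running total: 1020)
Depth 4: 3072 new terms (running total: 4092)
Depth 5: 12288 new terms (running total: 16380)
Depth 6: 49152 new terms (running total: 65532)
Depth 7: 196608 new terms (running total: 262140)
Depth 8: 786432 new terms (running total: 1048572)
Depth 9: 3145728 new terms (running total: 4194300)
Total distinct ground terms = 4194300

4194300


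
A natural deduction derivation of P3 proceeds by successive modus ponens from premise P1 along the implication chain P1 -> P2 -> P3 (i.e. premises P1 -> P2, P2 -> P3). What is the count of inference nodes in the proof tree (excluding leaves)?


We have a chain: P1 -> P2 -> P3.
Each modus ponens application produces the next variable.
The chain has 3 propositions, so 3-1 = 2 modus ponens steps.
Total inference nodes = 2

2


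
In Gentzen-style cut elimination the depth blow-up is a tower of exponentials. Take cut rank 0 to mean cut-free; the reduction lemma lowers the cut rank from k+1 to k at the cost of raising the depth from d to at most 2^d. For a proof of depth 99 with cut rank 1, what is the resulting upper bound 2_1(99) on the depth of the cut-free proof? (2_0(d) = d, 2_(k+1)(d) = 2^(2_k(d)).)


Each rank reduction sends depth d to at most 2^d; cut rank r needs r reductions.
2_0(99) = 99
2_1(99) = 2^99 = 633825300114114700748351602688
Cut-free depth bound = 633825300114114700748351602688

633825300114114700748351602688


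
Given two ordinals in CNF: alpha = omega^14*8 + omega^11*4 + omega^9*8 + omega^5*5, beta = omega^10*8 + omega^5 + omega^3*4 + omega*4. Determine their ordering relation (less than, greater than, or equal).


Compare term by term from highest exponent:
alpha = omega^14*8 + omega^11*4 + omega^9*8 + omega^5*5
beta = omega^10*8 + omega^5 + omega^3*4 + omega*4
Term 1: alpha has omega^14*8, beta has omega^10*8
Term 2: alpha has omega^11*4, beta has omega^5*1
Term 3: alpha has omega^9*8, beta has omega^3*4
Term 4: alpha has omega^5*5, beta has omega^1*4
Result: alpha > beta

alpha > beta


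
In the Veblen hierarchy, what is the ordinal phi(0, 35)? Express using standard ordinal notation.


phi(0, 35):
phi(0, beta) = omega^beta by definition.
phi(0, 35) = omega^35

omega^35


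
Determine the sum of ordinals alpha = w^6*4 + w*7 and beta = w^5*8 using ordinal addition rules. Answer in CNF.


Ordinal addition (w^6*4 + w*7) + w^5*8:
alpha's leading term has exponent 6 > beta's exponent 5, so it survives.
alpha's tail term has exponent 1 < beta's exponent 5, so it is absorbed by beta.
In ordinal addition, any term followed by a strictly larger-exponent term is absorbed.
Result = w^6*4 + w^5*8

w^6*4 + w^5*8


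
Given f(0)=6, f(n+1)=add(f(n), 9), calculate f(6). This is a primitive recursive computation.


f(0) = 6
f(1) = add(f(0), 9) = add(6, 9) = 15
f(2) = add(f(1), 9) = add(15, 9) = 24
f(3) = add(f(2), 9) = add(24, 9) = 33
f(4) = add(f(3), 9) = add(33, 9) = 42
f(5) = add(f(4), 9) = add(42, 9) = 51
f(6) = add(f(5), 9) = add(51, 9) = 60


60


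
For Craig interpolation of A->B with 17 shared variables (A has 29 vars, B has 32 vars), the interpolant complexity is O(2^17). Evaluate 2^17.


Shared atoms = 17
Craig interpolant size bound = 2^17
= 131072

131072


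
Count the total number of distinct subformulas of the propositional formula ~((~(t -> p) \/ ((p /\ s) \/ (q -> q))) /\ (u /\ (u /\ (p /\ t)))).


Formula: ~((~(t -> p) \/ ((p /\ s) \/ (q -> q))) /\ (u /\ (u /\ (p /\ t))))
Subformulas found:
  1. q
  2. u
  3. s
  4. t
  5. p
  6. (p /\ s)
  7. (q -> q)
  8. (p /\ t)
  9. (t -> p)
  10. ~(t -> p)
  11. (u /\ (p /\ t))
  12. (u /\ (u /\ (p /\ t)))
  13. ((p /\ s) \/ (q -> q))
  14. (~(t -> p) \/ ((p /\ s) \/ (q -> q)))
  15. ((~(t -> p) \/ ((p /\ s) \/ (q -> q))) /\ (u /\ (u /\ (p /\ t))))
  16. ~((~(t -> p) \/ ((p /\ s) \/ (q -> q))) /\ (u /\ (u /\ (p /\ t))))
Total distinct subformulas = 16

16


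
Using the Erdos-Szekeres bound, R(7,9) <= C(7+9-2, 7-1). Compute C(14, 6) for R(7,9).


R(7,9) <= C(7+9-2, 7-1) = C(14, 6)
C(14, 6) = 14! / (6! * 8!)
= 3003

3003


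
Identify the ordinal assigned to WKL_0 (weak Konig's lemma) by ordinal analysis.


The proof-theoretic ordinal of WKL_0 (weak Konig's lemma) is a standard result in ordinal analysis.
This ordinal is the supremum of order types of primitive recursive well-orderings
that the theory can prove to be well-ordered.
For WKL_0 (weak Konig's lemma), the proof-theoretic ordinal is omega^omega.

omega^omega


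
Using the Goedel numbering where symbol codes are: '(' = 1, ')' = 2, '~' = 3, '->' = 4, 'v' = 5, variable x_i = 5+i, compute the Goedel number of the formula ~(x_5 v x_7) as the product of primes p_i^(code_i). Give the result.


Formula: ~(x_5 v x_7)
Symbol codes: [3, 1, 10, 5, 12, 2]
Primes: [2, 3, 5, 7, 11, 13]
p_1^3 = 2^3 = 8
p_2^1 = 3^1 = 3
p_3^10 = 5^10 = 9765625
p_4^5 = 7^5 = 16807
p_5^12 = 11^12 = 3138428376721
p_6^2 = 13^2 = 169
Product = 2089298111239669721015625000

2089298111239669721015625000


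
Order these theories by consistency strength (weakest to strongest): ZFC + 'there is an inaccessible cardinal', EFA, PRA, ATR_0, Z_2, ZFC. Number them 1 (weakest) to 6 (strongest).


Ordering by consistency strength:
1. EFA
2. PRA
3. ATR_0
4. Z_2
5. ZFC
6. ZFC + 'there is an inaccessible cardinal'


ZFC + 'there is an inaccessible cardinal'=6, EFA=1, PRA=2, ATR_0=3, Z_2=4, ZFC=5
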